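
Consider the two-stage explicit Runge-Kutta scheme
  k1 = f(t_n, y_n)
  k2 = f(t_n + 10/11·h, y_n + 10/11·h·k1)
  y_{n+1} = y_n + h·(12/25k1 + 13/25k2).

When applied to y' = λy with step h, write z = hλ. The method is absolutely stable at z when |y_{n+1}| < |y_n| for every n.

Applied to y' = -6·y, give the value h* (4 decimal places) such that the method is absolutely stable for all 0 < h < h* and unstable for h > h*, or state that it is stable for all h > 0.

Set f=λy, z=hλ:
  k1=λy_n ⇒ h·k1=z·y_n;  k2=λ(1+10/11z)y_n ⇒ h·k2=z(1+10/11z)y_n
  y_{n+1}/y_n = 1 + 12/25z + 13/25z(1+10/11z) = 1 + z + 26/55z²
  so R(z) = 1 + z + 26/55z².

Boundary: |R(x)|=1, x<0.
x=-1.42: |R|=0.5332
R=1: x+26/55x²=0 ⇒ x=−55/26=-2.1154; min R=1−1/(4·26/55)=0.4712>−1
Confirm numerically:
  x=-1.908: |R|=0.81295 <1
  x=-1.732: |R|=0.68610 <1
  x=-1.512: |R|=0.56872 <1
  x=-2.628: |R|=1.63684 >1
  x=-2.611: |R|=1.61173 >1
  x=-2.544: |R|=1.51546 >1
So |R|<1 on (-2.1154, 0).

(-2.1154,0); λ=-6 ⇒ h* = (55/26)/6 = 0.3526.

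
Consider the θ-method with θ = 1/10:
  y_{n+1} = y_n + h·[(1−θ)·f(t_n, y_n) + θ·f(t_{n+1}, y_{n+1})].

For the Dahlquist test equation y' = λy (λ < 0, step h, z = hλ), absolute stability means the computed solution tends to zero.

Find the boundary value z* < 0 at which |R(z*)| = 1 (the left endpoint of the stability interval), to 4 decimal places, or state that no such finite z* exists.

z* = -2.5000.

With y'=λy (z=hλ):
  y_{n+1} = y_n + z·[9/10·y_n + 1/10·y_{n+1}] ⇒ (1 − 1/10z)y_{n+1} = (1 + 9/10z)y_n
  R(z) = (1 + 9/10z)/(1 − 1/10z).

Solve |R(x)|<1 on ℝ⁻.
x=-1.58: |R|=0.3644
R=−1: 1+9/10x = −1+1/10x ⇒ -4/5x=2 ⇒ x=2/(-4/5)=-2.5000
Confirm numerically:
  x=-2.319: |R|=0.88246 <1
  x=-1.880: |R|=0.58249 <1
  x=-1.776: |R|=0.50815 <1
  x=-1.285: |R|=0.13868 <1
  x=-2.998: |R|=1.30651 >1
  x=-2.667: |R|=1.10547 >1
  x=-2.555: |R|=1.03505 >1
Stable set (-2.5000, 0).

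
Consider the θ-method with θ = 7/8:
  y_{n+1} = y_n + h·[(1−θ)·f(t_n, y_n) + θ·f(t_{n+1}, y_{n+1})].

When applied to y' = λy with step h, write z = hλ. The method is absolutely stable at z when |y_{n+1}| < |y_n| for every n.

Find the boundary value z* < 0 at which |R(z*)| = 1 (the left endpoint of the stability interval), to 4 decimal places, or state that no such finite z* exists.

Set f=λy, z=hλ:
  y_{n+1} = y_n + z·[1/8·y_n + 7/8·y_{n+1}] ⇒ (1 − 7/8z)y_{n+1} = (1 + 1/8z)y_n
  so R(z) = (1 + 1/8z)/(1 − 7/8z).

Solve |R(x)|<1 on ℝ⁻.
x=-0.96: |R|=0.4783
x=-2: |R|=0.2727
x=-10: |R|=0.0256
x=-100: |R|=0.1299
θ=7/8≥1/2 ⇒ |1+1/8x|<|1−7/8x| ∀x<0 ⇒ unbounded interval.

interval (−∞, 0).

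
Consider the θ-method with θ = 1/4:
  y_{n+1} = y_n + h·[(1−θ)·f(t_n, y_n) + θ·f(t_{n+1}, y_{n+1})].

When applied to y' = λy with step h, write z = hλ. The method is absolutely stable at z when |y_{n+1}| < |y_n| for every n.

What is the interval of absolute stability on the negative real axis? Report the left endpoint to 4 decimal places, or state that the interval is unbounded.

On y'=λy, z=hλ:
  y_{n+1} = y_n + z·[3/4·y_n + 1/4·y_{n+1}] ⇒ (1 − 1/4z)y_{n+1} = (1 + 3/4z)y_n
  Hence R(z) = (1 + 3/4z)/(1 − 1/4z).

Find x<0 with |R(x)|<1.
x=-1.16: |R|=0.1008
R=−1: 1+3/4x = −1+1/4x ⇒ -1/2x=2 ⇒ x=2/(-1/2)=-4.0000
Confirm numerically:
  x=-3.912: |R|=0.97776 <1
  x=-3.853: |R|=0.96256 <1
  x=-3.217: |R|=0.78301 <1
  x=-2.102: |R|=0.37791 <1
  x=-4.345: |R|=1.08268 >1
  x=-4.138: |R|=1.03391 >1
Stable set (-4.0000, 0).

z∈(-4.0000,0).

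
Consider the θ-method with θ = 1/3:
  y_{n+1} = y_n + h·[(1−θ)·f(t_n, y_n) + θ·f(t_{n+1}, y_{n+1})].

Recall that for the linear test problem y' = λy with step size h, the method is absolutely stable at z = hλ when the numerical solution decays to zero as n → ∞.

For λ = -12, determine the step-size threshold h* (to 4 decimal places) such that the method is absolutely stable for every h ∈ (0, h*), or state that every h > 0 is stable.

(-6.0000,0); λ=-12 ⇒ h* = (6)/12 = 0.5000.

On y'=λy, z=hλ:
  y_{n+1} = y_n + z·[2/3·y_n + 1/3·y_{n+1}] ⇒ (1 − 1/3z)y_{n+1} = (1 + 2/3z)y_n
  Hence R(z) = (1 + 2/3z)/(1 − 1/3z).

Need |R(x)|<1, x<0.
x=-0.33: |R|=0.7027
R=−1: 1+2/3x = −1+1/3x ⇒ -1/3x=2 ⇒ x=2/(-1/3)=-6.0000
Confirm numerically:
  x=-5.572: |R|=0.95007 <1
  x=-4.271: |R|=0.76221 <1
  x=-3.189: |R|=0.54581 <1
  x=-6.578: |R|=1.06035 >1
  x=-6.492: |R|=1.05183 >1
  x=-6.282: |R|=1.03038 >1
Interval (-6.0000, 0).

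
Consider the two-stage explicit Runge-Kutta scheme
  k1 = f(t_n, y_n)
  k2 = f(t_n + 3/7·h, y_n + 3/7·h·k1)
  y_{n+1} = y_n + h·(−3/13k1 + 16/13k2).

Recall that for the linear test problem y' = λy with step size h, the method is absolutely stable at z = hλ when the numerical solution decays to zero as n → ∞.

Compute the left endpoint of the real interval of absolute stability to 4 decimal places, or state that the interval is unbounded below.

left endpoint -1.8958.

With y'=λy (z=hλ):
  k1=λy_n ⇒ h·k1=z·y_n;  k2=λ(1+3/7z)y_n ⇒ h·k2=z(1+3/7z)y_n
  y_{n+1}/y_n = 1 − 3/13z + 16/13z(1+3/7z) = 1 + z + 48/91z²
  ⇒ R(z) = 1 + z + 48/91z².

Find x<0 with |R(x)|<1.
x=-1.55: |R|=0.7173
R=1: x+48/91x²=0 ⇒ x=−91/48=-1.8958; min R=1−1/(4·48/91)=0.5260>−1
Confirm numerically:
  x=-1.749: |R|=0.86454 <1
  x=-1.434: |R|=0.65067 <1
  x=-1.127: |R|=0.54296 <1
  x=-2.380: |R|=1.60782 >1
  x=-1.973: |R|=1.08031 >1
So |R|<1 on (-1.8958, 0).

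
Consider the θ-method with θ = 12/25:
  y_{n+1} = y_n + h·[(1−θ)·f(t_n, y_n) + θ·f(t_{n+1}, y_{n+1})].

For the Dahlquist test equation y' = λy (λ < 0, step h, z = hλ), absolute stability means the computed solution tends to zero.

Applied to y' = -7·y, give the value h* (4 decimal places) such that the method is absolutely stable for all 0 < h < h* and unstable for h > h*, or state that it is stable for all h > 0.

With y'=λy (z=hλ):
  y_{n+1} = y_n + z·[13/25·y_n + 12/25·y_{n+1}] ⇒ (1 − 12/25z)y_{n+1} = (1 + 13/25z)y_n
  R(z) = (1 + 13/25z)/(1 − 12/25z).

Boundary: |R(x)|=1, x<0.
x=-1.56: |R|=0.1080
R=−1: 1+13/25x = −1+12/25x ⇒ -1/25x=2 ⇒ x=2/(-1/25)=-50.0000
Confirm numerically:
  x=-43.486: |R|=0.98809 <1
  x=-37.125: |R|=0.97264 <1
  x=-35.073: |R|=0.96652 <1
  x=-30.265: |R|=0.94916 <1
  x=-50.421: |R|=1.00067 >1
  x=-50.206: |R|=1.00033 >1
  x=-50.117: |R|=1.00019 >1
Stable set (-50.0000, 0).

(-50.0000,0); λ=-7 ⇒ h* = (50)/7 = 7.1429.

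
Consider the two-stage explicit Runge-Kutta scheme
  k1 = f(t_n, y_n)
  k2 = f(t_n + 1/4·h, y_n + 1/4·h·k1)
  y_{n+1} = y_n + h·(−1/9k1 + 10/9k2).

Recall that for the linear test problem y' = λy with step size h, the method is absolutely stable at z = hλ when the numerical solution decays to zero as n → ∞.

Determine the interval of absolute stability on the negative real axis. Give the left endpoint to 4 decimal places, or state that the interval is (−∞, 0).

z∈(-3.6000,0).

On y'=λy, z=hλ:
  k1=λy_n ⇒ h·k1=z·y_n;  k2=λ(1+1/4z)y_n ⇒ h·k2=z(1+1/4z)y_n
  y_{n+1}/y_n = 1 − 1/9z + 10/9z(1+1/4z) = 1 + z + 5/18z²
  Hence R(z) = 1 + z + 5/18z².

Need |R(x)|<1, x<0.
x=-1.23: |R|=0.1903
R=1: x+5/18x²=0 ⇒ x=−18/5=-3.6000; min R=1−1/(4·5/18)=0.1000>−1
Confirm numerically:
  x=-2.929: |R|=0.45407 <1
  x=-2.889: |R|=0.42942 <1
  x=-2.780: |R|=0.36678 <1
  x=-3.961: |R|=1.39720 >1
  x=-3.659: |R|=1.05997 >1
Interval (-3.6000, 0).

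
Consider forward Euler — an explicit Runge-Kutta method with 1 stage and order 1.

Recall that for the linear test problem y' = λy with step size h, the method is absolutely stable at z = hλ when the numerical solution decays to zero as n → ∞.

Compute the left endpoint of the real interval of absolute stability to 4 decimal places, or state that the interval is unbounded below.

z* = -2.0000.

On y'=λy, z=hλ:
  order 1, 1-stage ⇒ R(z)=1+z
  (e.g. R(-1.2)=-0.20000, |R|=0.20000)

Need |R(x)|<1, x<0.
x=-1.2: |R|=0.2000
|R(-1.35)|=0.3500 |R(-0.97)|=0.0300 |R(-0.64)|=0.3600
Bisect:
  x_lo=-2.6126 |R|=1.6126  x_hi=-0.1436 |R|=0.8564
  mid=-1.37810 |R|=0.37810 →hi
  mid=-1.99534 |R|=0.99534 →hi
  mid=-2.30396 |R|=1.30396 →lo
  mid=-2.14965 |R|=1.14965 →lo
  mid=-2.07250 |R|=1.07250 →lo
  mid=-2.03392 |R|=1.03392 →lo
  mid=-2.01463 |R|=1.01463 →lo
  mid=-2.00499 |R|=1.00499 →lo
  ...
  [-2.00001,-1.99986] ⇒ x*=-2.0000
Stable set (-2.0000, 0).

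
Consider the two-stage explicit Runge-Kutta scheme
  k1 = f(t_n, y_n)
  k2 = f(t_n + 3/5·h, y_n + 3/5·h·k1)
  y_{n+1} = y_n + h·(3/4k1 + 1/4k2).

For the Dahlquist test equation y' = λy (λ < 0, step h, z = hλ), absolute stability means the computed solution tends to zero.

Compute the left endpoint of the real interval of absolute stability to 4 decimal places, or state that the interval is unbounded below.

z* = -6.6667.

Test eqn y'=λy, z=hλ:
  k1=λy_n ⇒ h·k1=z·y_n;  k2=λ(1+3/5z)y_n ⇒ h·k2=z(1+3/5z)y_n
  y_{n+1}/y_n = 1 + 3/4z + 1/4z(1+3/5z) = 1 + z + 3/20z²
  ⇒ R(z) = 1 + z + 3/20z².

Solve |R(x)|<1 on ℝ⁻.
x=-1.68: |R|=0.2566
R=1: x+3/20x²=0 ⇒ x=−20/3=-6.6667; min R=1−1/(4·3/20)=-0.6667>−1
Confirm numerically:
  x=-5.474: |R|=0.02070 <1
  x=-5.077: |R|=0.21061 <1
  x=-5.047: |R|=0.22617 <1
  x=-3.863: |R|=0.62458 <1
  x=-7.138: |R|=1.50466 >1
  x=-6.872: |R|=1.21166 >1
  x=-6.787: |R|=1.12251 >1
Stable set (-6.6667, 0).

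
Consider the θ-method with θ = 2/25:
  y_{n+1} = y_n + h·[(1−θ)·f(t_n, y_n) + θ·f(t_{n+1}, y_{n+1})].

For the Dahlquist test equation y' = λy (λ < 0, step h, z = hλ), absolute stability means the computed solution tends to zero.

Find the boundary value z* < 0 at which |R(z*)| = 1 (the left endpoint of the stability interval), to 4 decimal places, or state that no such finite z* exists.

left endpoint -2.3810.

Test eqn y'=λy, z=hλ:
  y_{n+1} = y_n + z·[23/25·y_n + 2/25·y_{n+1}] ⇒ (1 − 2/25z)y_{n+1} = (1 + 23/25z)y_n
  R(z) = (1 + 23/25z)/(1 − 2/25z).

Boundary: |R(x)|=1, x<0.
x=-0.36: |R|=0.6501
R=−1: 1+23/25x = −1+2/25x ⇒ -21/25x=2 ⇒ x=2/(-21/25)=-2.3810
Confirm numerically:
  x=-1.750: |R|=0.53509 <1
  x=-1.428: |R|=0.28159 <1
  x=-0.992: |R|=0.08094 <1
  x=-2.680: |R|=1.20685 >1
  x=-2.514: |R|=1.09305 >1
  x=-2.411: |R|=1.02116 >1
Interval (-2.3810, 0).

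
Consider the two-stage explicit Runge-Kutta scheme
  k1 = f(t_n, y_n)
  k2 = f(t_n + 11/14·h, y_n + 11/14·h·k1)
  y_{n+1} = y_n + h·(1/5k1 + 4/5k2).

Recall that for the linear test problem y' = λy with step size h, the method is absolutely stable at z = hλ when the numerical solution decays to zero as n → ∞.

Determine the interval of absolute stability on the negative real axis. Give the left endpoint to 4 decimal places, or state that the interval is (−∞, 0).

z∈(-1.5909,0).

With y'=λy (z=hλ):
  k1=λy_n ⇒ h·k1=z·y_n;  k2=λ(1+11/14z)y_n ⇒ h·k2=z(1+11/14z)y_n
  y_{n+1}/y_n = 1 + 1/5z + 4/5z(1+11/14z) = 1 + z + 22/35z²
  R(z) = 1 + z + 22/35z².

Boundary: |R(x)|=1, x<0.
x=-1.17: |R|=0.6905
R=1: x+22/35x²=0 ⇒ x=−35/22=-1.5909; min R=1−1/(4·22/35)=0.6023>−1
Confirm numerically:
  x=-1.413: |R|=0.84199 <1
  x=-1.287: |R|=0.75415 <1
  x=-1.069: |R|=0.64931 <1
  x=-1.052: |R|=0.64364 <1
  x=-1.886: |R|=1.34983 >1
  x=-1.736: |R|=1.15832 >1
Interval (-1.5909, 0).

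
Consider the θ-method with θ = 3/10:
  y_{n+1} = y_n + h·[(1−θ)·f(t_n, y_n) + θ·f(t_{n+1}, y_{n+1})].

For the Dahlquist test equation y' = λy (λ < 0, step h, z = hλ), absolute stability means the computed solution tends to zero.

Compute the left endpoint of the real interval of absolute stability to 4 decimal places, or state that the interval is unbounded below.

z* = -5.0000.

With y'=λy (z=hλ):
  y_{n+1} = y_n + z·[7/10·y_n + 3/10·y_{n+1}] ⇒ (1 − 3/10z)y_{n+1} = (1 + 7/10z)y_n
  ⇒ R(z) = (1 + 7/10z)/(1 − 3/10z).

Find x<0 with |R(x)|<1.
x=-1.42: |R|=0.0042
R=−1: 1+7/10x = −1+3/10x ⇒ -2/5x=2 ⇒ x=2/(-2/5)=-5.0000
Confirm numerically:
  x=-4.423: |R|=0.90081 <1
  x=-4.033: |R|=0.82497 <1
  x=-3.194: |R|=0.63109 <1
  x=-2.090: |R|=0.28457 <1
  x=-5.562: |R|=1.08424 >1
  x=-5.448: |R|=1.06802 >1
  x=-5.151: |R|=1.02373 >1
Interval (-5.0000, 0).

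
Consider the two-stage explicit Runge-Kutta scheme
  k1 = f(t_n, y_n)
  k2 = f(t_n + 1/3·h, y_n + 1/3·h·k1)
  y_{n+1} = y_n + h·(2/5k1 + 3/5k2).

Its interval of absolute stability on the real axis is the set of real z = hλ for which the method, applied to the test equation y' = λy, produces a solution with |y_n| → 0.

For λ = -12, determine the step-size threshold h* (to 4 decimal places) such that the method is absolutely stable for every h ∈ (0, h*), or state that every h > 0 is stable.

Set f=λy, z=hλ:
  k1=λy_n ⇒ h·k1=z·y_n;  k2=λ(1+1/3z)y_n ⇒ h·k2=z(1+1/3z)y_n
  y_{n+1}/y_n = 1 + 2/5z + 3/5z(1+1/3z) = 1 + z + 1/5z²
  ⇒ R(z) = 1 + z + 1/5z².

Solve |R(x)|<1 on ℝ⁻.
x=-1.1: |R|=0.1420
R=1: x+1/5x²=0 ⇒ x=−5=-5.0000; min R=1−1/(4·1/5)=-0.2500>−1
Confirm numerically:
  x=-4.437: |R|=0.50039 <1
  x=-4.151: |R|=0.29516 <1
  x=-3.359: |R|=0.10242 <1
  x=-3.146: |R|=0.16654 <1
  x=-5.376: |R|=1.40428 >1
  x=-5.083: |R|=1.08438 >1
Stable set (-5.0000, 0).

(-5.0000,0); λ=-12 ⇒ h* = (5)/12 = 0.4167.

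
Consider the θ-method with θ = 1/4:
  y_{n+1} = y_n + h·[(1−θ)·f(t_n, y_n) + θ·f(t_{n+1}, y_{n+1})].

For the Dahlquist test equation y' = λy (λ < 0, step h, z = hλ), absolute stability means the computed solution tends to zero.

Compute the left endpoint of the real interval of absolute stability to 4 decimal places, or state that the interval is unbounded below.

On y'=λy, z=hλ:
  y_{n+1} = y_n + z·[3/4·y_n + 1/4·y_{n+1}] ⇒ (1 − 1/4z)y_{n+1} = (1 + 3/4z)y_n
  R(z) = (1 + 3/4z)/(1 − 1/4z).

Solve |R(x)|<1 on ℝ⁻.
x=-1.1: |R|=0.1373
R=−1: 1+3/4x = −1+1/4x ⇒ -1/2x=2 ⇒ x=2/(-1/2)=-4.0000
Confirm numerically:
  x=-3.292: |R|=0.80581 <1
  x=-3.283: |R|=0.80310 <1
  x=-2.624: |R|=0.58454 <1
  x=-2.177: |R|=0.40975 <1
  x=-4.587: |R|=1.13672 >1
  x=-4.376: |R|=1.08978 >1
  x=-4.370: |R|=1.08841 >1
Interval (-4.0000, 0).

z* = -4.0000.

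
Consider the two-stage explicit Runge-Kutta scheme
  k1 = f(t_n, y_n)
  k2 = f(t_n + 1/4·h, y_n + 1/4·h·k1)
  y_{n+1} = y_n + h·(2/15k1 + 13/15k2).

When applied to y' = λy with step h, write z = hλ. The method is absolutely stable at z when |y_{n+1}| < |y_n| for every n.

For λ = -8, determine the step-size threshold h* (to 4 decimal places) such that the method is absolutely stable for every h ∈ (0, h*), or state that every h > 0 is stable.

(-4.6154,0); λ=-8 ⇒ h* = (60/13)/8 = 0.5769.

Set f=λy, z=hλ:
  k1=λy_n ⇒ h·k1=z·y_n;  k2=λ(1+1/4z)y_n ⇒ h·k2=z(1+1/4z)y_n
  y_{n+1}/y_n = 1 + 2/15z + 13/15z(1+1/4z) = 1 + z + 13/60z²
  R(z) = 1 + z + 13/60z².

Solve |R(x)|<1 on ℝ⁻.
x=-1.47: |R|=0.0018
R=1: x+13/60x²=0 ⇒ x=−60/13=-4.6154; min R=1−1/(4·13/60)=-0.1538>−1
Confirm numerically:
  x=-4.286: |R|=0.69412 <1
  x=-3.655: |R|=0.23946 <1
  x=-2.341: |R|=0.15361 <1
  x=-4.875: |R|=1.27422 >1
  x=-4.868: |R|=1.26644 >1
  x=-4.672: |R|=1.05731 >1
Interval (-4.6154, 0).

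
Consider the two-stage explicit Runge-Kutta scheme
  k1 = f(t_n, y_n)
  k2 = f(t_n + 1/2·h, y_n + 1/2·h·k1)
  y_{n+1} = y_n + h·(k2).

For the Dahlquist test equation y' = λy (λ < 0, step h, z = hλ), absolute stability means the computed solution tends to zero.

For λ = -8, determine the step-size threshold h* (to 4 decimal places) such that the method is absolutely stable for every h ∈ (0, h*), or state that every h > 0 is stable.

With y'=λy (z=hλ):
  k1=λy_n ⇒ h·k1=z·y_n;  k2=λ(1+1/2z)y_n ⇒ h·k2=z(1+1/2z)y_n
  y_{n+1}/y_n = 1 + z(1+1/2z) = 1 + z + 1/2z²
  ⇒ R(z) = 1 + z + 1/2z².

Boundary: |R(x)|=1, x<0.
x=-1.77: |R|=0.7964
R=1: x+1/2x²=0 ⇒ x=−2=-2.0000; min R=1−1/(4·1/2)=0.5000>−1
Confirm numerically:
  x=-1.744: |R|=0.77677 <1
  x=-1.738: |R|=0.77232 <1
  x=-1.720: |R|=0.75920 <1
  x=-2.181: |R|=1.19738 >1
  x=-2.156: |R|=1.16817 >1
Interval (-2.0000, 0).

(-2.0000,0); λ=-8 ⇒ h* = (2)/8 = 0.2500.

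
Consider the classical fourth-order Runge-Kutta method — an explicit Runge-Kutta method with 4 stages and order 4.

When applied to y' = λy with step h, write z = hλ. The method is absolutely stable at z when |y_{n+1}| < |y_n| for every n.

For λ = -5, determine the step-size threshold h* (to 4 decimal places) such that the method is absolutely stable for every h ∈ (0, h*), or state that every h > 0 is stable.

(-2.7853,0); λ=-5 ⇒ h* = 0.5571.

Set f=λy, z=hλ:
  order 4, 4-stage ⇒ R(z)=1+z+z^2/2+z^3/6+z^4/24
  (e.g. R(-0.8)=0.45173, |R|=0.45173)

Need |R(x)|<1, x<0.
x=-0.8: |R|=0.4517
|R(-1.93)|=0.3124 |R(-1.68)|=0.2728 |R(-0.71)|=0.4930
Bisect:
  x_lo=-3.6652 |R|=3.3648  x_hi=-0.2124 |R|=0.8086
  mid=-1.93880 |R|=0.31477 →hi
  mid=-2.80200 |R|=1.02548 →lo
  mid=-2.37040 |R|=0.53465 →hi
  mid=-2.58620 |R|=0.73904 →hi
  mid=-2.69410 |R|=0.87099 →hi
  mid=-2.74805 |R|=0.94528 →hi
  mid=-2.77502 |R|=0.98463 →hi
  mid=-2.78851 |R|=1.00486 →lo
  mid=-2.78177 |R|=0.99470 →hi
  mid=-2.78514 |R|=0.99977 →hi
  ...
  [-2.78535,-2.78514] ⇒ x*=-2.7853
Stable set (-2.7853, 0).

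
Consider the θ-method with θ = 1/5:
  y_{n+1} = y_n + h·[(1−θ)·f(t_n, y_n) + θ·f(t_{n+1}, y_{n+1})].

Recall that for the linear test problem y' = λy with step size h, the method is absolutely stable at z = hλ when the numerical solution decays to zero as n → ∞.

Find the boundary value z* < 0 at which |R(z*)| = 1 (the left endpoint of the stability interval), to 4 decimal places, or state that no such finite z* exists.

left endpoint -3.3333.

On y'=λy, z=hλ:
  y_{n+1} = y_n + z·[4/5·y_n + 1/5·y_{n+1}] ⇒ (1 − 1/5z)y_{n+1} = (1 + 4/5z)y_n
  R(z) = (1 + 4/5z)/(1 − 1/5z).

Solve |R(x)|<1 on ℝ⁻.
x=-0.31: |R|=0.7081
R=−1: 1+4/5x = −1+1/5x ⇒ -3/5x=2 ⇒ x=2/(-3/5)=-3.3333
Confirm numerically:
  x=-3.099: |R|=0.91320 <1
  x=-2.611: |R|=0.71528 <1
  x=-2.325: |R|=0.58703 <1
  x=-1.582: |R|=0.20176 <1
  x=-3.827: |R|=1.16778 >1
  x=-3.690: |R|=1.12313 >1
Stable set (-3.3333, 0).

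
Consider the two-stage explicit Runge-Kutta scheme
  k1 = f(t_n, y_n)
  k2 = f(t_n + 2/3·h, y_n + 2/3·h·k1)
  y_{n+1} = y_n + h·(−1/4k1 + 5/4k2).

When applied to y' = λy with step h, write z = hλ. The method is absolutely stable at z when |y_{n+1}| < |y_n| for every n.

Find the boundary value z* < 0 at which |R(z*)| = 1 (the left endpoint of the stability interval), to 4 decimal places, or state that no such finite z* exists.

On y'=λy, z=hλ:
  k1=λy_n ⇒ h·k1=z·y_n;  k2=λ(1+2/3z)y_n ⇒ h·k2=z(1+2/3z)y_n
  y_{n+1}/y_n = 1 − 1/4z + 5/4z(1+2/3z) = 1 + z + 5/6z²
  R(z) = 1 + z + 5/6z².

Boundary: |R(x)|=1, x<0.
x=-0.35: |R|=0.7521
R=1: x+5/6x²=0 ⇒ x=−6/5=-1.2000; min R=1−1/(4·5/6)=0.7000>−1
Confirm numerically:
  x=-1.056: |R|=0.87328 <1
  x=-0.627: |R|=0.70061 <1
  x=-0.567: |R|=0.70091 <1
  x=-0.510: |R|=0.70675 <1
  x=-1.754: |R|=1.80976 >1
  x=-1.747: |R|=1.79634 >1
  x=-1.673: |R|=1.65944 >1
Stable set (-1.2000, 0).

left endpoint -1.2000.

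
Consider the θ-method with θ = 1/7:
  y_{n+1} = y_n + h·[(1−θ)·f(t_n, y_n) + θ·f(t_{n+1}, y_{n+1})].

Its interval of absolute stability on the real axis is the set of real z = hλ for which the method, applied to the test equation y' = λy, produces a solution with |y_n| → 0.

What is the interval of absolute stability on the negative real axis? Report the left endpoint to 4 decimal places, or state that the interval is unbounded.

With y'=λy (z=hλ):
  y_{n+1} = y_n + z·[6/7·y_n + 1/7·y_{n+1}] ⇒ (1 − 1/7z)y_{n+1} = (1 + 6/7z)y_n
  ⇒ R(z) = (1 + 6/7z)/(1 − 1/7z).

Solve |R(x)|<1 on ℝ⁻.
x=-1.32: |R|=0.1106
R=−1: 1+6/7x = −1+1/7x ⇒ -5/7x=2 ⇒ x=2/(-5/7)=-2.8000
Confirm numerically:
  x=-2.151: |R|=0.64539 <1
  x=-2.094: |R|=0.61183 <1
  x=-1.825: |R|=0.44759 <1
  x=-1.588: |R|=0.29436 <1
  x=-3.364: |R|=1.27210 >1
  x=-3.198: |R|=1.19514 >1
  x=-3.037: |R|=1.11806 >1
So |R|<1 on (-2.8000, 0).

z∈(-2.8000,0).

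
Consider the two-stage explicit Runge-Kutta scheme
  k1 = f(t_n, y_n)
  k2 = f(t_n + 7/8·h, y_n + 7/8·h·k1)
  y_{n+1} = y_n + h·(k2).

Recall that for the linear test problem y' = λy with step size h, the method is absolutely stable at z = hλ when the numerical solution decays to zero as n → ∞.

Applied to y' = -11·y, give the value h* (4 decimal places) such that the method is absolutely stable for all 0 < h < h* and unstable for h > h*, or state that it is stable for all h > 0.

With y'=λy (z=hλ):
  k1=λy_n ⇒ h·k1=z·y_n;  k2=λ(1+7/8z)y_n ⇒ h·k2=z(1+7/8z)y_n
  y_{n+1}/y_n = 1 + z(1+7/8z) = 1 + z + 7/8z²
  R(z) = 1 + z + 7/8z².

Need |R(x)|<1, x<0.
x=-0.68: |R|=0.7246
R=1: x+7/8x²=0 ⇒ x=−8/7=-1.1429; min R=1−1/(4·7/8)=0.7143>−1
Confirm numerically:
  x=-1.101: |R|=0.95968 <1
  x=-1.021: |R|=0.89114 <1
  x=-0.505: |R|=0.71815 <1
  x=-1.401: |R|=1.31645 >1
  x=-1.400: |R|=1.31500 >1
  x=-1.202: |R|=1.06220 >1
Stable set (-1.1429, 0).

(-1.1429,0); λ=-11 ⇒ h* = (8/7)/11 = 0.1039.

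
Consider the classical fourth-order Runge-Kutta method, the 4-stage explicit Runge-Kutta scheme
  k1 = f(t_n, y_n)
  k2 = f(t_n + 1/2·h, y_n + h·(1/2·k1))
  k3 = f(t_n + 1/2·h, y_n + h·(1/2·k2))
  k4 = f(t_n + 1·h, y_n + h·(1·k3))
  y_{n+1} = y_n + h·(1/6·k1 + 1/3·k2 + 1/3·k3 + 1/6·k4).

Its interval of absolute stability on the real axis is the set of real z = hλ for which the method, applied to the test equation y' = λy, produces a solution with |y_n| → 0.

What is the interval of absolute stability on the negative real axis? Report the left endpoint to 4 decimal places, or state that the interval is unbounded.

Test eqn y'=λy, z=hλ:
  order 4, 4-stage ⇒ R(z)=1+z+z^2/2+z^3/6+z^4/24
  (e.g. R(-1.45)=0.27733, |R|=0.27733)

Boundary: |R(x)|=1, x<0.
x=-1.45: |R|=0.2773
|R(-3.08)|=1.5432 |R(-2.08)|=0.3633 |R(-1.92)|=0.3098
Bisect:
  x_lo=-3.4045 |R|=2.4116  x_hi=-0.1501 |R|=0.8606
  mid=-1.77731 |R|=0.28216 →hi
  mid=-2.59089 |R|=0.74433 →hi
  mid=-2.99767 |R|=1.37036 →lo
  mid=-2.79428 |R|=1.01363 →lo
  mid=-2.69258 |R|=0.86898 →hi
  mid=-2.74343 |R|=0.93870 →hi
  mid=-2.76886 |R|=0.97550 →hi
  mid=-2.78157 |R|=0.99440 →hi
  mid=-2.78792 |R|=1.00397 →lo
  mid=-2.78475 |R|=0.99917 →hi
  ...
  [-2.78534,-2.78514] ⇒ x*=-2.7853
Stable set (-2.7853, 0).

z∈(-2.7853,0).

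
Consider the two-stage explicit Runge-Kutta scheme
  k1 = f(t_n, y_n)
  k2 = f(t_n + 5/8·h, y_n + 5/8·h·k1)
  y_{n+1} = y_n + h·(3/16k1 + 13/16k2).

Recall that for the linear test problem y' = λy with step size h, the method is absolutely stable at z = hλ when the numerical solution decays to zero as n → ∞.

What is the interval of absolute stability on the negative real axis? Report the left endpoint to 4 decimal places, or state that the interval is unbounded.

On y'=λy, z=hλ:
  k1=λy_n ⇒ h·k1=z·y_n;  k2=λ(1+5/8z)y_n ⇒ h·k2=z(1+5/8z)y_n
  y_{n+1}/y_n = 1 + 3/16z + 13/16z(1+5/8z) = 1 + z + 65/128z²
  Hence R(z) = 1 + z + 65/128z².

Need |R(x)|<1, x<0.
x=-1.17: |R|=0.5251
R=1: x+65/128x²=0 ⇒ x=−128/65=-1.9692; min R=1−1/(4·65/128)=0.5077>−1
Confirm numerically:
  x=-1.881: |R|=0.91572 <1
  x=-1.695: |R|=0.76396 <1
  x=-0.827: |R|=0.52031 <1
  x=-2.187: |R|=1.24185 >1
  x=-2.109: |R|=1.14969 >1
Stable set (-1.9692, 0).

(-1.9692, 0).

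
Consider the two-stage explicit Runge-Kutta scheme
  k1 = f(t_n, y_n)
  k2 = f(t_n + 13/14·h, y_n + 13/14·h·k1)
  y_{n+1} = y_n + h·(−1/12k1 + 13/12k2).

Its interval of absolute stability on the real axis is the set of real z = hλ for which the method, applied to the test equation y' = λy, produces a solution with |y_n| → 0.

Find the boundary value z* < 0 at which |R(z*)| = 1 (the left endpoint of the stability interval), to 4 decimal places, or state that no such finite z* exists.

left endpoint -0.9941.

Test eqn y'=λy, z=hλ:
  k1=λy_n ⇒ h·k1=z·y_n;  k2=λ(1+13/14z)y_n ⇒ h·k2=z(1+13/14z)y_n
  y_{n+1}/y_n = 1 − 1/12z + 13/12z(1+13/14z) = 1 + z + 169/168z²
  so R(z) = 1 + z + 169/168z².

Find x<0 with |R(x)|<1.
x=-1.55: |R|=1.8668
R=1: x+169/168x²=0 ⇒ x=−168/169=-0.9941; min R=1−1/(4·169/168)=0.7515>−1
Confirm numerically:
  x=-0.912: |R|=0.92469 <1
  x=-0.850: |R|=0.87680 <1
  x=-0.641: |R|=0.77233 <1
  x=-0.441: |R|=0.75464 <1
  x=-1.385: |R|=1.54464 >1
  x=-1.302: |R|=1.40329 >1
Stable set (-0.9941, 0).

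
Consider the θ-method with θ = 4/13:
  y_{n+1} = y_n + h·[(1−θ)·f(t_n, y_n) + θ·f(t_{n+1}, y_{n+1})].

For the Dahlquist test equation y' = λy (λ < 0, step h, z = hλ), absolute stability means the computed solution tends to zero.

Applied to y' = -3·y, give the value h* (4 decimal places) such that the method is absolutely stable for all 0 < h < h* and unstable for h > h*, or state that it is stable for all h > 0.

(-5.2000,0); λ=-3 ⇒ h* = (26/5)/3 = 1.7333.

On y'=λy, z=hλ:
  y_{n+1} = y_n + z·[9/13·y_n + 4/13·y_{n+1}] ⇒ (1 − 4/13z)y_{n+1} = (1 + 9/13z)y_n
  R(z) = (1 + 9/13z)/(1 − 4/13z).

Need |R(x)|<1, x<0.
x=-1.12: |R|=0.1670
R=−1: 1+9/13x = −1+4/13x ⇒ -5/13x=2 ⇒ x=2/(-5/13)=-5.2000
Confirm numerically:
  x=-4.362: |R|=0.86239 <1
  x=-2.799: |R|=0.50384 <1
  x=-2.440: |R|=0.39367 <1
  x=-2.168: |R|=0.30048 <1
  x=-5.520: |R|=1.04561 >1
  x=-5.484: |R|=1.04065 >1
  x=-5.305: |R|=1.01534 >1
Stable set (-5.2000, 0).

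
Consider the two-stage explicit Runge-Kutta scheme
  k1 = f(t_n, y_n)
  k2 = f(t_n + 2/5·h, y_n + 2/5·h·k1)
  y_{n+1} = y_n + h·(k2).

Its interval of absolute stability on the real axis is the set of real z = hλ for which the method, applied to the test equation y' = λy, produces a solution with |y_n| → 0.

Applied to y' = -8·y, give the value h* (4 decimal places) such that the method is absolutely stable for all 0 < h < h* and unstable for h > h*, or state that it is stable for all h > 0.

(-2.5000,0); λ=-8 ⇒ h* = (5/2)/8 = 0.3125.

Set f=λy, z=hλ:
  k1=λy_n ⇒ h·k1=z·y_n;  k2=λ(1+2/5z)y_n ⇒ h·k2=z(1+2/5z)y_n
  y_{n+1}/y_n = 1 + z(1+2/5z) = 1 + z + 2/5z²
  Hence R(z) = 1 + z + 2/5z².

Boundary: |R(x)|=1, x<0.
x=-0.87: |R|=0.4328
R=1: x+2/5x²=0 ⇒ x=−5/2=-2.5000; min R=1−1/(4·2/5)=0.3750>−1
Confirm numerically:
  x=-2.202: |R|=0.73752 <1
  x=-1.622: |R|=0.43035 <1
  x=-1.486: |R|=0.39728 <1
  x=-3.044: |R|=1.66237 >1
  x=-2.815: |R|=1.35469 >1
  x=-2.689: |R|=1.20329 >1
Stable set (-2.5000, 0).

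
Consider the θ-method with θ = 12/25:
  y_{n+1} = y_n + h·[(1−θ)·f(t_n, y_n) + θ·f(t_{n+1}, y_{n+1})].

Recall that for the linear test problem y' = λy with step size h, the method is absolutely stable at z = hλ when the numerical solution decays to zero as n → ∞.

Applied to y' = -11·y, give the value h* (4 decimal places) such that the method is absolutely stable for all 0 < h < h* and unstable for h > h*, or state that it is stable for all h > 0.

Test eqn y'=λy, z=hλ:
  y_{n+1} = y_n + z·[13/25·y_n + 12/25·y_{n+1}] ⇒ (1 − 12/25z)y_{n+1} = (1 + 13/25z)y_n
  ⇒ R(z) = (1 + 13/25z)/(1 − 12/25z).

Solve |R(x)|<1 on ℝ⁻.
x=-1.55: |R|=0.1112
R=−1: 1+13/25x = −1+12/25x ⇒ -1/25x=2 ⇒ x=2/(-1/25)=-50.0000
Confirm numerically:
  x=-40.253: |R|=0.98081 <1
  x=-30.565: |R|=0.95039 <1
  x=-29.338: |R|=0.94520 <1
  x=-23.179: |R|=0.91153 <1
  x=-50.446: |R|=1.00071 >1
  x=-50.384: |R|=1.00061 >1
Interval (-50.0000, 0).

(-50.0000,0); λ=-11 ⇒ h* = (50)/11 = 4.5455.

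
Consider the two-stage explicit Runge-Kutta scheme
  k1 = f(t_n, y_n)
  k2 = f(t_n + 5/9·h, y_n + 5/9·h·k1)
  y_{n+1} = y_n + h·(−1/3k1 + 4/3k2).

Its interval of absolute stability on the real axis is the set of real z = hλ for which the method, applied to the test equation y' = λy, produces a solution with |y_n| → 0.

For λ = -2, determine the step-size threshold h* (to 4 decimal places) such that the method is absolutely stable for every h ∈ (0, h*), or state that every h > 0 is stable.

With y'=λy (z=hλ):
  k1=λy_n ⇒ h·k1=z·y_n;  k2=λ(1+5/9z)y_n ⇒ h·k2=z(1+5/9z)y_n
  y_{n+1}/y_n = 1 − 1/3z + 4/3z(1+5/9z) = 1 + z + 20/27z²
  ⇒ R(z) = 1 + z + 20/27z².

Boundary: |R(x)|=1, x<0.
x=-1.41: |R|=1.0627
R=1: x+20/27x²=0 ⇒ x=−27/20=-1.3500; min R=1−1/(4·20/27)=0.6625>−1
Confirm numerically:
  x=-1.094: |R|=0.79255 <1
  x=-1.085: |R|=0.78702 <1
  x=-0.585: |R|=0.66850 <1
  x=-1.463: |R|=1.12246 >1
  x=-1.423: |R|=1.07695 >1
  x=-1.409: |R|=1.06158 >1
Stable set (-1.3500, 0).

(-1.3500,0); λ=-2 ⇒ h* = (27/20)/2 = 0.6750.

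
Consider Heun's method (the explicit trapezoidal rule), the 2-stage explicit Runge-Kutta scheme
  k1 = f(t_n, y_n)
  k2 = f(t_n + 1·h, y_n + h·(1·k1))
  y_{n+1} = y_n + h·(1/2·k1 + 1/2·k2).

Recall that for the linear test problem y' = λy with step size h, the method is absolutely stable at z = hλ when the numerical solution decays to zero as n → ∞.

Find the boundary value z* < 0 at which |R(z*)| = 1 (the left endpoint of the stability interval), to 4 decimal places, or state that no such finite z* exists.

Test eqn y'=λy, z=hλ:
  order 2, 2-stage ⇒ R(z)=1+z+z^2/2
  (e.g. R(-1.58)=0.66820, |R|=0.66820)

Boundary: |R(x)|=1, x<0.
x=-1.58: |R|=0.6682
|R(-2.02)|=1.0202 |R(-1.66)|=0.7178 |R(-0.88)|=0.5072
Bisect:
  x_lo=-2.5484 |R|=1.6988  x_hi=-0.3940 |R|=0.6836
  mid=-1.47123 |R|=0.61103 →hi
  mid=-2.00983 |R|=1.00988 →lo
  mid=-1.74053 |R|=0.77419 →hi
  mid=-1.87518 |R|=0.88297 →hi
  mid=-1.94250 |R|=0.94416 →hi
  mid=-1.97617 |R|=0.97645 →hi
  mid=-1.99300 |R|=0.99302 →hi
  mid=-2.00141 |R|=1.00142 →lo
  ...
  [-2.00010,-1.99997] ⇒ x*=-2.0000
Stable set (-2.0000, 0).

z* = -2.0000.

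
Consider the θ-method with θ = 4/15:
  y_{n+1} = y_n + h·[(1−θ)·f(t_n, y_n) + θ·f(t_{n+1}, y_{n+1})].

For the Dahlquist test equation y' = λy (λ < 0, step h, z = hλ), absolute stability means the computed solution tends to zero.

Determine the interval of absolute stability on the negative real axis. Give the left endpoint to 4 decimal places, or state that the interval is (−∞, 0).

Test eqn y'=λy, z=hλ:
  y_{n+1} = y_n + z·[11/15·y_n + 4/15·y_{n+1}] ⇒ (1 − 4/15z)y_{n+1} = (1 + 11/15z)y_n
  so R(z) = (1 + 11/15z)/(1 − 4/15z).

Find x<0 with |R(x)|<1.
x=-1.43: |R|=0.0352
R=−1: 1+11/15x = −1+4/15x ⇒ -7/15x=2 ⇒ x=2/(-7/15)=-4.2857
Confirm numerically:
  x=-3.049: |R|=0.68168 <1
  x=-2.875: |R|=0.62736 <1
  x=-2.624: |R|=0.54377 <1
  x=-2.277: |R|=0.41675 <1
  x=-4.656: |R|=1.07709 >1
  x=-4.548: |R|=1.05531 >1
  x=-4.341: |R|=1.01196 >1
Interval (-4.2857, 0).

(-4.2857, 0).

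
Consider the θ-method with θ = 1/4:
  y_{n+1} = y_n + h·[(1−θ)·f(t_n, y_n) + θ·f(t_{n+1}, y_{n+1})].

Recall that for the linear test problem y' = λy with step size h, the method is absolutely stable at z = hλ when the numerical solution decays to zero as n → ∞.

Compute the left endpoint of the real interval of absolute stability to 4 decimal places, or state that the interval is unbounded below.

left endpoint -4.0000.

Set f=λy, z=hλ:
  y_{n+1} = y_n + z·[3/4·y_n + 1/4·y_{n+1}] ⇒ (1 − 1/4z)y_{n+1} = (1 + 3/4z)y_n
  Hence R(z) = (1 + 3/4z)/(1 − 1/4z).

Solve |R(x)|<1 on ℝ⁻.
x=-0.37: |R|=0.6613
R=−1: 1+3/4x = −1+1/4x ⇒ -1/2x=2 ⇒ x=2/(-1/2)=-4.0000
Confirm numerically:
  x=-3.584: |R|=0.89030 <1
  x=-1.832: |R|=0.25652 <1
  x=-1.781: |R|=0.23231 <1
  x=-4.567: |R|=1.13237 >1
  x=-4.254: |R|=1.06155 >1
  x=-4.229: |R|=1.05566 >1
Interval (-4.0000, 0).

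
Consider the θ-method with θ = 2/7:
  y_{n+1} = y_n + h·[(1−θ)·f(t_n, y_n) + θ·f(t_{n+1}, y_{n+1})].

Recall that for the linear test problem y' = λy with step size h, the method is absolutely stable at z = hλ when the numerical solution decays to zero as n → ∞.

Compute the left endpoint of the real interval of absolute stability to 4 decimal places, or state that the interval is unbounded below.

On y'=λy, z=hλ:
  y_{n+1} = y_n + z·[5/7·y_n + 2/7·y_{n+1}] ⇒ (1 − 2/7z)y_{n+1} = (1 + 5/7z)y_n
  so R(z) = (1 + 5/7z)/(1 − 2/7z).

Need |R(x)|<1, x<0.
x=-0.46: |R|=0.5934
R=−1: 1+5/7x = −1+2/7x ⇒ -3/7x=2 ⇒ x=2/(-3/7)=-4.6667
Confirm numerically:
  x=-4.188: |R|=0.90661 <1
  x=-3.987: |R|=0.86383 <1
  x=-3.321: |R|=0.70408 <1
  x=-1.951: |R|=0.25271 <1
  x=-5.200: |R|=1.09195 >1
  x=-4.843: |R|=1.03170 >1
Stable set (-4.6667, 0).

left endpoint -4.6667.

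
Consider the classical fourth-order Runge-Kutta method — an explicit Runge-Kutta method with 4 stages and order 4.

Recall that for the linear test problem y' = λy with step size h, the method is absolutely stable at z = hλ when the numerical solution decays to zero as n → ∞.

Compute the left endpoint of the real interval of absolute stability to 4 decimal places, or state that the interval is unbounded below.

Set f=λy, z=hλ:
  order 4, 4-stage ⇒ R(z)=1+z+z^2/2+z^3/6+z^4/24
  (e.g. R(-1.33)=0.29272, |R|=0.29272)

Boundary: |R(x)|=1, x<0.
x=-1.33: |R|=0.2927
|R(-1.64)|=0.2711 |R(-1.21)|=0.3161 |R(-0.85)|=0.4306
Bisect:
  x_lo=-3.3596 |R|=2.2721  x_hi=-0.3230 |R|=0.7240
  mid=-1.84131 |R|=0.29239 →hi
  mid=-2.60047 |R|=0.75528 →hi
  mid=-2.98005 |R|=1.33560 →lo
  mid=-2.79026 |R|=1.00752 →lo
  mid=-2.69537 |R|=0.87267 →hi
  mid=-2.74282 |R|=0.93782 →hi
  mid=-2.76654 |R|=0.97209 →hi
  mid=-2.77840 |R|=0.98966 →hi
  mid=-2.78433 |R|=0.99855 →hi
  mid=-2.78730 |R|=1.00303 →lo
  ...
  [-2.78544,-2.78526] ⇒ x*=-2.7853
Stable set (-2.7853, 0).

left endpoint -2.7853.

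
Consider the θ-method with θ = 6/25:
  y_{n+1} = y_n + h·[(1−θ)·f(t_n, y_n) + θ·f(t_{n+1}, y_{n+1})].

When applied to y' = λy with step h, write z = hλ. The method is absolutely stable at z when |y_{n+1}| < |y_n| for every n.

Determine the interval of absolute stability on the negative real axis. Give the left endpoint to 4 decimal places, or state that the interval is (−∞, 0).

Test eqn y'=λy, z=hλ:
  y_{n+1} = y_n + z·[19/25·y_n + 6/25·y_{n+1}] ⇒ (1 − 6/25z)y_{n+1} = (1 + 19/25z)y_n
  R(z) = (1 + 19/25z)/(1 − 6/25z).

Need |R(x)|<1, x<0.
x=-1.12: |R|=0.1173
R=−1: 1+19/25x = −1+6/25x ⇒ -13/25x=2 ⇒ x=2/(-13/25)=-3.8462
Confirm numerically:
  x=-3.516: |R|=0.90689 <1
  x=-3.217: |R|=0.81538 <1
  x=-2.681: |R|=0.63133 <1
  x=-1.718: |R|=0.21644 <1
  x=-4.071: |R|=1.05914 >1
  x=-3.953: |R|=1.02851 >1
So |R|<1 on (-3.8462, 0).

z∈(-3.8462,0).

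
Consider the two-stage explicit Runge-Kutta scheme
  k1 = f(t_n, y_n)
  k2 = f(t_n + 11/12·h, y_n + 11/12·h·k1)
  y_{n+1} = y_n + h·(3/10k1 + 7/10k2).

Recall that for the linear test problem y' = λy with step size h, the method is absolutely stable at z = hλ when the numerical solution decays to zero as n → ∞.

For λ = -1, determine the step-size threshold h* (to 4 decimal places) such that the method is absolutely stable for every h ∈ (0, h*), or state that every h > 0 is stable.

(-1.5584,0); λ=-1 ⇒ h* = (120/77)/1 = 1.5584.

Set f=λy, z=hλ:
  k1=λy_n ⇒ h·k1=z·y_n;  k2=λ(1+11/12z)y_n ⇒ h·k2=z(1+11/12z)y_n
  y_{n+1}/y_n = 1 + 3/10z + 7/10z(1+11/12z) = 1 + z + 77/120z²
  R(z) = 1 + z + 77/120z².

Solve |R(x)|<1 on ℝ⁻.
x=-0.44: |R|=0.6842
R=1: x+77/120x²=0 ⇒ x=−120/77=-1.5584; min R=1−1/(4·77/120)=0.6104>−1
Confirm numerically:
  x=-0.981: |R|=0.63651 <1
  x=-0.947: |R|=0.62845 <1
  x=-0.830: |R|=0.61204 <1
  x=-0.784: |R|=0.61040 <1
  x=-2.093: |R|=1.71792 >1
  x=-1.904: |R|=1.42218 >1
  x=-1.676: |R|=1.12643 >1
Interval (-1.5584, 0).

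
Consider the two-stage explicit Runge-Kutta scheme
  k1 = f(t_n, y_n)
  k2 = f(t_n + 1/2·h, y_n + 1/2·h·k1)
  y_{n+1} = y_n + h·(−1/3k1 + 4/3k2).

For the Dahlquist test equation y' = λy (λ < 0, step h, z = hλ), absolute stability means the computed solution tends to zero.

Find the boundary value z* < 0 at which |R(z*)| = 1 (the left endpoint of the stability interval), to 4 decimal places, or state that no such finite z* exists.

Test eqn y'=λy, z=hλ:
  k1=λy_n ⇒ h·k1=z·y_n;  k2=λ(1+1/2z)y_n ⇒ h·k2=z(1+1/2z)y_n
  y_{n+1}/y_n = 1 − 1/3z + 4/3z(1+1/2z) = 1 + z + 2/3z²
  Hence R(z) = 1 + z + 2/3z².

Need |R(x)|<1, x<0.
x=-0.96: |R|=0.6544
R=1: x+2/3x²=0 ⇒ x=−3/2=-1.5000; min R=1−1/(4·2/3)=0.6250>−1
Confirm numerically:
  x=-1.416: |R|=0.92070 <1
  x=-1.079: |R|=0.69716 <1
  x=-0.687: |R|=0.62765 <1
  x=-1.795: |R|=1.35302 >1
  x=-1.582: |R|=1.08648 >1
Stable set (-1.5000, 0).

left endpoint -1.5000.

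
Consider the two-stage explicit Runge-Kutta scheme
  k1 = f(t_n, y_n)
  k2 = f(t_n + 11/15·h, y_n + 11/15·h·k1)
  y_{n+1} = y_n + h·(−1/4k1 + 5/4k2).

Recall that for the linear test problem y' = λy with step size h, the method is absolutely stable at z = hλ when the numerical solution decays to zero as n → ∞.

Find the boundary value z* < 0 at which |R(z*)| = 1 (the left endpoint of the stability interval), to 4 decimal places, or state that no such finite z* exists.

left endpoint -1.0909.

On y'=λy, z=hλ:
  k1=λy_n ⇒ h·k1=z·y_n;  k2=λ(1+11/15z)y_n ⇒ h·k2=z(1+11/15z)y_n
  y_{n+1}/y_n = 1 − 1/4z + 5/4z(1+11/15z) = 1 + z + 11/12z²
  so R(z) = 1 + z + 11/12z².

Boundary: |R(x)|=1, x<0.
x=-0.4: |R|=0.7467
R=1: x+11/12x²=0 ⇒ x=−12/11=-1.0909; min R=1−1/(4·11/12)=0.7273>−1
Confirm numerically:
  x=-1.062: |R|=0.97186 <1
  x=-0.910: |R|=0.84909 <1
  x=-0.865: |R|=0.82087 <1
  x=-0.545: |R|=0.72727 <1
  x=-1.590: |R|=1.72743 >1
  x=-1.499: |R|=1.56075 >1
  x=-1.212: |R|=1.13453 >1
Stable set (-1.0909, 0).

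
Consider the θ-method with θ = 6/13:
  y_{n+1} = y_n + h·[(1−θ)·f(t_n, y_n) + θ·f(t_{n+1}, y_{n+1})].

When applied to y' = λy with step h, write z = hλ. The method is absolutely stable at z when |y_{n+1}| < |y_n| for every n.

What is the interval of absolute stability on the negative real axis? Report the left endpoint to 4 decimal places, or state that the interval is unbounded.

Set f=λy, z=hλ:
  y_{n+1} = y_n + z·[7/13·y_n + 6/13·y_{n+1}] ⇒ (1 − 6/13z)y_{n+1} = (1 + 7/13z)y_n
  so R(z) = (1 + 7/13z)/(1 − 6/13z).

Need |R(x)|<1, x<0.
x=-0.58: |R|=0.5425
R=−1: 1+7/13x = −1+6/13x ⇒ -1/13x=2 ⇒ x=2/(-1/13)=-26.0000
Confirm numerically:
  x=-24.464: |R|=0.99039 <1
  x=-22.058: |R|=0.97288 <1
  x=-18.278: |R|=0.93705 <1
  x=-17.957: |R|=0.93339 <1
  x=-26.503: |R|=1.00292 >1
  x=-26.328: |R|=1.00192 >1
  x=-26.058: |R|=1.00034 >1
Interval (-26.0000, 0).

(-26.0000, 0).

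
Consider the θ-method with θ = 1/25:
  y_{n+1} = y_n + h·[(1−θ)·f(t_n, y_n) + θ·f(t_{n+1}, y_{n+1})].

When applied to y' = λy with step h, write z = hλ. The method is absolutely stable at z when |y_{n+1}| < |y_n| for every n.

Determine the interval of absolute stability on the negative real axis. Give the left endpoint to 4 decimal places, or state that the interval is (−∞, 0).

(-2.1739, 0).

Set f=λy, z=hλ:
  y_{n+1} = y_n + z·[24/25·y_n + 1/25·y_{n+1}] ⇒ (1 − 1/25z)y_{n+1} = (1 + 24/25z)y_n
  Hence R(z) = (1 + 24/25z)/(1 − 1/25z).

Find x<0 with |R(x)|<1.
x=-1.63: |R|=0.5302
R=−1: 1+24/25x = −1+1/25x ⇒ -23/25x=2 ⇒ x=2/(-23/25)=-2.1739
Confirm numerically:
  x=-2.139: |R|=0.97041 <1
  x=-1.868: |R|=0.73813 <1
  x=-1.830: |R|=0.70518 <1
  x=-1.254: |R|=0.19410 <1
  x=-2.500: |R|=1.27273 >1
  x=-2.371: |R|=1.16561 >1
Interval (-2.1739, 0).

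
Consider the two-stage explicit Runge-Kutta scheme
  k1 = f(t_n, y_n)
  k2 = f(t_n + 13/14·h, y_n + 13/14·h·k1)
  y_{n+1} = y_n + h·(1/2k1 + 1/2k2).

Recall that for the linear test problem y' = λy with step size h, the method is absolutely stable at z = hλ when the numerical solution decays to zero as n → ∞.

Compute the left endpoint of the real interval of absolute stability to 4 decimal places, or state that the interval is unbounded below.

On y'=λy, z=hλ:
  k1=λy_n ⇒ h·k1=z·y_n;  k2=λ(1+13/14z)y_n ⇒ h·k2=z(1+13/14z)y_n
  y_{n+1}/y_n = 1 + 1/2z + 1/2z(1+13/14z) = 1 + z + 13/28z²
  ⇒ R(z) = 1 + z + 13/28z².

Solve |R(x)|<1 on ℝ⁻.
x=-1.23: |R|=0.4724
R=1: x+13/28x²=0 ⇒ x=−28/13=-2.1538; min R=1−1/(4·13/28)=0.4615>−1
Confirm numerically:
  x=-2.023: |R|=0.87710 <1
  x=-1.680: |R|=0.63040 <1
  x=-1.112: |R|=0.46211 <1
  x=-2.698: |R|=1.68163 >1
  x=-2.581: |R|=1.51187 >1
So |R|<1 on (-2.1538, 0).

left endpoint -2.1538.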